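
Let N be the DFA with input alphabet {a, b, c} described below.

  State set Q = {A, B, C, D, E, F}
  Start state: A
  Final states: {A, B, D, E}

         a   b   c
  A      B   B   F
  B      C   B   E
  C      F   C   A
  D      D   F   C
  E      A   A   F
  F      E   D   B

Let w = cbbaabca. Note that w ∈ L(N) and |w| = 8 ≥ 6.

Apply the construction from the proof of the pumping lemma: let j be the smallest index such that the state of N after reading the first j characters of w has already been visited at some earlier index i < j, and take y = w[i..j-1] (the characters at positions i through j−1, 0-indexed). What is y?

bb

State sequence: A -c-> F -b-> D -b-> F -a-> E -a-> A -b-> B -c-> E -a-> A
First repeat at step 3: F was already visited.

So i = 1, j = 3, giving x = w[0:1] = c, y = w[1:3] = bb, z = w[3:8] = aabca.
Check: |xy| = 3 ≤ 6 and |y| = 2 ≥ 1. Reading y takes N from F back to F, so every xyⁱz is accepted.
The DFA has 6 states, so the proof of the pumping lemma guarantees a repeated state among the first 6+1 visited; the segment between the two visits is the pumpable y.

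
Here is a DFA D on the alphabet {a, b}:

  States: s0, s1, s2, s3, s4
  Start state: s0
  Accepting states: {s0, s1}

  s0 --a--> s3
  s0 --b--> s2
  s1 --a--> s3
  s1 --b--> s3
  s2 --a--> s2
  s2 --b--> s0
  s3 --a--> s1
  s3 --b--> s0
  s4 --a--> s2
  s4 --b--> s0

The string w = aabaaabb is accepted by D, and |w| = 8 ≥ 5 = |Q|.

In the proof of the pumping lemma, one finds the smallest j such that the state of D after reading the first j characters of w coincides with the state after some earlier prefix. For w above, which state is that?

State sequence: s0 -a-> s3 -a-> s1 -b-> s3 -a-> s1 -a-> s3 -a-> s1 -b-> s3 -b-> s0
First repeat at step 3: s3 was already visited.

The earliest repeat is at step j = 3: D is in s3, which it already visited at step i = 1.
With |Q| = 5, pigeonhole forces a state repeat no later than step 5; the substring read between the first and second visits to that state can be pumped.

s3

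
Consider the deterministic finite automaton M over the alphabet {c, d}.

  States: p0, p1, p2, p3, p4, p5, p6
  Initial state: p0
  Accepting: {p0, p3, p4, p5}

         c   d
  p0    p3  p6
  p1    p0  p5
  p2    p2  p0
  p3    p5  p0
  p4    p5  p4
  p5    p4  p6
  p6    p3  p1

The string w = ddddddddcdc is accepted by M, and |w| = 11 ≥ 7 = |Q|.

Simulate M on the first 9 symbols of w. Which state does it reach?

p0

Run of M on the first 9 characters of w = d d d d d d d d c:
  step 0: p0  (start)
  step 1: p6  (read d: p0→p6)
  step 2: p1  (read d: p6→p1)
  step 3: p5  (read d: p1→p5)
  step 4: p6  (read d: p5→p6)
  step 5: p1  (read d: p6→p1)
  step 6: p5  (read d: p1→p5)
  step 7: p6  (read d: p5→p6)
  step 8: p1  (read d: p6→p1)
  step 9: p0  (read c: p1→p0)

After reading 9 characters, M is in state p0.
(This kind of state-tracing is the core of the pumping-lemma construction: with 7 states, pigeonhole forces a repeat within the first 7 steps.)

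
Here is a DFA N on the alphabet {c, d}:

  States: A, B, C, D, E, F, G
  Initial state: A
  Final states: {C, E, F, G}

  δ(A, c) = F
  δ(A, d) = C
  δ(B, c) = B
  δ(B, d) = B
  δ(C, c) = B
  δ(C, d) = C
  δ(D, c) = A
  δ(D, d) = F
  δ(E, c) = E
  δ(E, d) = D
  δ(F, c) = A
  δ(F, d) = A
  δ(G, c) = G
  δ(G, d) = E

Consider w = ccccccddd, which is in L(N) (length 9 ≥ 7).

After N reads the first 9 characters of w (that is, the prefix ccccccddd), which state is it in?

C

Run of N on the first 9 characters of w = c c c c c c d d d:
  step 0: A  (start)
  step 1: F  (read c: A→F)
  step 2: A  (read c: F→A)
  step 3: F  (read c: A→F)
  step 4: A  (read c: F→A)
  step 5: F  (read c: A→F)
  step 6: A  (read c: F→A)
  step 7: C  (read d: A→C)
  step 8: C  (read d: C→C)
  step 9: C  (read d: C→C)

After reading 9 characters, N is in state C.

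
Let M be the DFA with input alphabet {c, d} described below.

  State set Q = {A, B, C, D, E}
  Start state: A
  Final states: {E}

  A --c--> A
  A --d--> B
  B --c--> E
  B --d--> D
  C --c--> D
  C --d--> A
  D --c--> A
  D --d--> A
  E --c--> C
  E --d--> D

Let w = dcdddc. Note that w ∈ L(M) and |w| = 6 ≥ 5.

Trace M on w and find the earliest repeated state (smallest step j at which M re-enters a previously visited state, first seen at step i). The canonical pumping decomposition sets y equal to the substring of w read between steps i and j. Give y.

Run of M on w = d c d d d c:
  step 0: A  (start)
  step 1: B  (read d: A→B)
  step 2: E  (read c: B→E)
  step 3: D  (read d: E→D)
  step 4: A  (read d: D→A)   ← first repeat (A seen earlier)
  step 5: B  (read d: A→B)
  step 6: E  (read c: B→E)

So i = 0, j = 4, giving x = w[0:0] = ε, y = w[0:4] = dcdd, z = w[4:6] = dc.
Check: |xy| = 4 ≤ 5 and |y| = 4 ≥ 1. Reading y takes M from A back to A, so every xyⁱz is accepted.
Pumping length from the standard proof: p = 5 (the number of states). The repeated state found above gives |xy| = j ≤ 5 and |y| = j − i ≥ 1.

dcdd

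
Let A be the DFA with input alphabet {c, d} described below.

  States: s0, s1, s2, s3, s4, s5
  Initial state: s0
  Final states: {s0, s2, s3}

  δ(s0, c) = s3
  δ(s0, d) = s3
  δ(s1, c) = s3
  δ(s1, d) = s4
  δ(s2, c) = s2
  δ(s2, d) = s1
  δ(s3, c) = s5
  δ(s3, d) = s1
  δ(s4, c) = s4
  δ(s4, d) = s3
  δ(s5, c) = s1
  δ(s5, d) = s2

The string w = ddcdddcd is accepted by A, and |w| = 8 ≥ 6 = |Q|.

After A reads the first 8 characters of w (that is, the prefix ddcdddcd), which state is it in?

s2

Run of A on the first 8 characters of w = d d c d d d c d:
  step 0: s0  (start)
  step 1: s3  (read d: s0→s3)
  step 2: s1  (read d: s3→s1)
  step 3: s3  (read c: s1→s3)
  step 4: s1  (read d: s3→s1)
  step 5: s4  (read d: s1→s4)
  step 6: s3  (read d: s4→s3)
  step 7: s5  (read c: s3→s5)
  step 8: s2  (read d: s5→s2)

After reading 8 characters, A is in state s2.
(This kind of state-tracing is the core of the pumping-lemma construction: with 6 states, pigeonhole forces a repeat within the first 6 steps.)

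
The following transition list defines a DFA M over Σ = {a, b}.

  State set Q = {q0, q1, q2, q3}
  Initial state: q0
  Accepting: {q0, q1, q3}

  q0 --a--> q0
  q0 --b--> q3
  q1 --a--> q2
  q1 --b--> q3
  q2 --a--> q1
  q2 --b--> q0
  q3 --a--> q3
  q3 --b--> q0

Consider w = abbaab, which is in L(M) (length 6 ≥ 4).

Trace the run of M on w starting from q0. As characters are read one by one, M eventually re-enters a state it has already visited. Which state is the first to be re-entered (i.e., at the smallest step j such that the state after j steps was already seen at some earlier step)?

q0

Run of M on w = a b b a a b:
  step 0: q0  (start)
  step 1: q0  (read a: q0→q0)   ← first repeat (q0 seen earlier)
  step 2: q3  (read b: q0→q3)
  step 3: q0  (read b: q3→q0)
  step 4: q0  (read a: q0→q0)
  step 5: q0  (read a: q0→q0)
  step 6: q3  (read b: q0→q3)

The earliest repeat is at step j = 1: M is in q0, which it already visited at step i = 0.
Pumping length from the standard proof: p = 4 (the number of states). The repeated state found above gives |xy| = j ≤ 4 and |y| = j − i ≥ 1.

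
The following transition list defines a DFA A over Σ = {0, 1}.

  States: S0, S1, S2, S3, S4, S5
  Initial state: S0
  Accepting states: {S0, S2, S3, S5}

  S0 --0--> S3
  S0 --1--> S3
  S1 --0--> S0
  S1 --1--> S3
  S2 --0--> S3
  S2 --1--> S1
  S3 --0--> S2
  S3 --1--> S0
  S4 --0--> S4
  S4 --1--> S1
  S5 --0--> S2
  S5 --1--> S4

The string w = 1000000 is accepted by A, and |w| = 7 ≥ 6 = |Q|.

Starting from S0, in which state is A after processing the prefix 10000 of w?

Run of A on the first 5 characters of w = 1 0 0 0 0:
  step 0: S0  (start)
  step 1: S3  (read 1: S0→S3)
  step 2: S2  (read 0: S3→S2)
  step 3: S3  (read 0: S2→S3)
  step 4: S2  (read 0: S3→S2)
  step 5: S3  (read 0: S2→S3)

After reading 5 characters, A is in state S3.
(This kind of state-tracing is the core of the pumping-lemma construction: with 6 states, pigeonhole forces a repeat within the first 6 steps.)

S3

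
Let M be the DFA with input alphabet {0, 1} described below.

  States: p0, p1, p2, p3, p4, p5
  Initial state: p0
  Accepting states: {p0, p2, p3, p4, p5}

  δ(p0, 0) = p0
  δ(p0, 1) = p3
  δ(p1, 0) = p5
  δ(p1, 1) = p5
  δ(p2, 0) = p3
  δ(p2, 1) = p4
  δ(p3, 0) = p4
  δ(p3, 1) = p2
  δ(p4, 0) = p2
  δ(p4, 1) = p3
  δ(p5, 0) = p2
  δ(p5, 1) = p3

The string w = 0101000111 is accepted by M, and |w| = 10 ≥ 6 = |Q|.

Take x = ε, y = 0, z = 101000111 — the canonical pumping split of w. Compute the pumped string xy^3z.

000101000111

xy^3z = ε·0·0·0·101000111 = 000101000111.
Reading y = 0 takes M from p0 back to p0, so after x·y·y·y the machine is still in p0, and z then leads to the accepting state p3. Hence 000101000111 ∈ L(M).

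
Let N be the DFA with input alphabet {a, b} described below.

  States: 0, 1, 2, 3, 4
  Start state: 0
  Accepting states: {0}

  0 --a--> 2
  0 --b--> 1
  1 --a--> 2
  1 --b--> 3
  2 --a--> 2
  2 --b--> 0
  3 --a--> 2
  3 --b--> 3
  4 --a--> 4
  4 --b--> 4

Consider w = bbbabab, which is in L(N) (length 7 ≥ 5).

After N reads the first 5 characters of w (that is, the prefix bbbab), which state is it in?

State sequence: 0 -b-> 1 -b-> 3 -b-> 3 -a-> 2 -b-> 0

After reading 5 characters, N is in state 0.

0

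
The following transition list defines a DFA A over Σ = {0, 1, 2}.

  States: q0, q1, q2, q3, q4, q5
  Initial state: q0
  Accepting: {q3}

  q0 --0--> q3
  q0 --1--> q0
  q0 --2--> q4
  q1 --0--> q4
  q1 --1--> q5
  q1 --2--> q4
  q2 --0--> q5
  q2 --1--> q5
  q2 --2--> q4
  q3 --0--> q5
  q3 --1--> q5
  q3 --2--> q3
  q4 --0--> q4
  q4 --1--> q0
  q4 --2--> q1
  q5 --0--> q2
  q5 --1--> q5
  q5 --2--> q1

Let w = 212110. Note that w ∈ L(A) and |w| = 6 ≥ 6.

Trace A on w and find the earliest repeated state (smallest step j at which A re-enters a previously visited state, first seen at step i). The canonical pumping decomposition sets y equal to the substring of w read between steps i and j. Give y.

21

Run of A on w = 2 1 2 1 1 0:
  step 0: q0  (start)
  step 1: q4  (read 2: q0→q4)
  step 2: q0  (read 1: q4→q0)   ← first repeat (q0 seen earlier)
  step 3: q4  (read 2: q0→q4)
  step 4: q0  (read 1: q4→q0)
  step 5: q0  (read 1: q0→q0)
  step 6: q3  (read 0: q0→q3)

So i = 0, j = 2, giving x = w[0:0] = ε, y = w[0:2] = 21, z = w[2:6] = 2110.
Check: |xy| = 2 ≤ 6 and |y| = 2 ≥ 1. Reading y takes A from q0 back to q0, so every xyⁱz is accepted.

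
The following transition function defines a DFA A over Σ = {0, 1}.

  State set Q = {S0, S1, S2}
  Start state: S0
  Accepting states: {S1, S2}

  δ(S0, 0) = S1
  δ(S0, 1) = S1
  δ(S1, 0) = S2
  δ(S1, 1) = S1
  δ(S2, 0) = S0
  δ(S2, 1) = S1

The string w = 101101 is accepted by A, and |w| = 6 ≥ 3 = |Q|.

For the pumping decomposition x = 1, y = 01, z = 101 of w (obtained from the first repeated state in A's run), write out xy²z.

xy^2z = 1·01·01·101 = 10101101.
Reading y = 01 takes A from S1 back to S1, so after x·y·y the machine is still in S1, and z then leads to the accepting state S1. Hence 10101101 ∈ L(A).

10101101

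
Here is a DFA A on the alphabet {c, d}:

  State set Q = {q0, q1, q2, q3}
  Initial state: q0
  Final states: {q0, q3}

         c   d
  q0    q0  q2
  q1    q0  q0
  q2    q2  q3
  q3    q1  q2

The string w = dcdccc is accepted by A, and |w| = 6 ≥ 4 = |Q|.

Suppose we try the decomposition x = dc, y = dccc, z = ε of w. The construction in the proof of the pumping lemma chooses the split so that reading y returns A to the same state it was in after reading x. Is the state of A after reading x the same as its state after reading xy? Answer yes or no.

no

State sequence: q0 -d-> q2 -c-> q2 -d-> q3 -c-> q1 -c-> q0 -c-> q0

After x (step 2): q2. After xy (step 6): q0.
They differ (q2 ≠ q0), so y is not a cycle from the state after x; this split is not the one the pumping-lemma construction produces, and pumping y need not keep the string in L(A).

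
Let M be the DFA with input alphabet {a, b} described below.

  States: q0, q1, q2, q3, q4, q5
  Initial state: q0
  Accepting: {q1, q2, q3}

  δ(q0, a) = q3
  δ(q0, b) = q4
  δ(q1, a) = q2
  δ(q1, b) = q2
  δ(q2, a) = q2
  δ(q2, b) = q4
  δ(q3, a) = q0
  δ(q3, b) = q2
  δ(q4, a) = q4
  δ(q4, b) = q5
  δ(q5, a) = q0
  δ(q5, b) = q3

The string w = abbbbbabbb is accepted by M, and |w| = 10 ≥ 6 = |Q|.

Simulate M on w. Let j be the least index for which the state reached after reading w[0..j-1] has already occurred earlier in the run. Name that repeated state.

Run of M on w = a b b b b b a b b b:
  step 0: q0  (start)
  step 1: q3  (read a: q0→q3)
  step 2: q2  (read b: q3→q2)
  step 3: q4  (read b: q2→q4)
  step 4: q5  (read b: q4→q5)
  step 5: q3  (read b: q5→q3)   ← first repeat (q3 seen earlier)
  step 6: q2  (read b: q3→q2)
  step 7: q2  (read a: q2→q2)
  step 8: q4  (read b: q2→q4)
  step 9: q5  (read b: q4→q5)
  step 10: q3  (read b: q5→q3)

The earliest repeat is at step j = 5: M is in q3, which it already visited at step i = 1.
Pumping length from the standard proof: p = 6 (the number of states). The repeated state found above gives |xy| = j ≤ 6 and |y| = j − i ≥ 1.

q3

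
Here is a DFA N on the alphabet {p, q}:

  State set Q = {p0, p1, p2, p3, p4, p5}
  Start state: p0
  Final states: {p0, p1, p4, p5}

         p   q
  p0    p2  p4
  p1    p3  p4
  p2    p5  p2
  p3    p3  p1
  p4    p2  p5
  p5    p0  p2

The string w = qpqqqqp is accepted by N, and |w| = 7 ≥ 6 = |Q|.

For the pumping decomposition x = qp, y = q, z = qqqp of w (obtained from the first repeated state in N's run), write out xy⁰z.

qpqqqp

xy⁰z = xz = qp·qqqp = qpqqqp.
Reading y = q takes N from p2 back to p2, so after x the machine is still in p2, and z then leads to the accepting state p5. Hence qpqqqp ∈ L(N).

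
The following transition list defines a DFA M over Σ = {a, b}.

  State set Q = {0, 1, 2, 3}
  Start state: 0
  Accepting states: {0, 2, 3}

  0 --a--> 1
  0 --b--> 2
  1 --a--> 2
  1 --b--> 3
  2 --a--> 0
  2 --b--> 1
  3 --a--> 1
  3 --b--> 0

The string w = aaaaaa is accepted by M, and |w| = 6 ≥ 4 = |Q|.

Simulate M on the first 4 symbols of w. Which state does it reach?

1

Run of M on the first 4 characters of w = a a a a:
  step 0: 0  (start)
  step 1: 1  (read a: 0→1)
  step 2: 2  (read a: 1→2)
  step 3: 0  (read a: 2→0)
  step 4: 1  (read a: 0→1)

After reading 4 characters, M is in state 1.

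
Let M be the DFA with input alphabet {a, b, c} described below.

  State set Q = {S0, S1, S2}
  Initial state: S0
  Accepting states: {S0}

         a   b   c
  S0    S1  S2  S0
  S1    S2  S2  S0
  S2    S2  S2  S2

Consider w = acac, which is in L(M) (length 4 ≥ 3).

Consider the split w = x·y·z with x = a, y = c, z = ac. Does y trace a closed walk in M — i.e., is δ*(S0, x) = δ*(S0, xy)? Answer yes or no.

no

Run of M on the first 2 characters of w = a c:
  step 0: S0  (start)
  step 1: S1  (read a: S0→S1)
  step 2: S0  (read c: S1→S0)

After x (step 1): S1. After xy (step 2): S0.
They differ (S1 ≠ S0), so y is not a cycle from the state after x; this split is not the one the pumping-lemma construction produces, and pumping y need not keep the string in L(M).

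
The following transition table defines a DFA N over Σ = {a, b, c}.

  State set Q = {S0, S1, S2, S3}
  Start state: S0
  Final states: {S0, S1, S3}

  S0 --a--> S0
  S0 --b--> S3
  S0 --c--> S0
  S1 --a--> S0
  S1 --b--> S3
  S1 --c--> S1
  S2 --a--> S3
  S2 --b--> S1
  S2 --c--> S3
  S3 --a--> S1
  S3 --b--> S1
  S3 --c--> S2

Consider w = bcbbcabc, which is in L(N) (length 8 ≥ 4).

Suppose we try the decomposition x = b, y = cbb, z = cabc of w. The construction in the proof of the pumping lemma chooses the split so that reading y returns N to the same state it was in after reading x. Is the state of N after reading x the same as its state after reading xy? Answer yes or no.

yes

State sequence: S0 -b-> S3 -c-> S2 -b-> S1 -b-> S3

After x (step 1): S3. After xy (step 4): S3.
They match, so y = cbb drives N around a cycle from S3 back to itself; pumping y any number of times keeps N in S3 before reading z, and xyⁱz ∈ L(N) for every i ≥ 0.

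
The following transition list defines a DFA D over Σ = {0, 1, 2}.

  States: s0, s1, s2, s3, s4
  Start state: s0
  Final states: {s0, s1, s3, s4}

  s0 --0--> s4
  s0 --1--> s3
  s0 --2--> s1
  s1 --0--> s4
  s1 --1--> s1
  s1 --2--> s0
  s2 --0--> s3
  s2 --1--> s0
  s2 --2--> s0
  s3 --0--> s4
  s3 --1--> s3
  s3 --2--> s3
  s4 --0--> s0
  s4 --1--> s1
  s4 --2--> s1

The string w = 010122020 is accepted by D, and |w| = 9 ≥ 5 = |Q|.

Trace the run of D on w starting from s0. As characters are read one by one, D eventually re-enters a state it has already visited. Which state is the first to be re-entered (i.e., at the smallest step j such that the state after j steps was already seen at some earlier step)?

Run of D on w = 0 1 0 1 2 2 0 2 0:
  step 0: s0  (start)
  step 1: s4  (read 0: s0→s4)
  step 2: s1  (read 1: s4→s1)
  step 3: s4  (read 0: s1→s4)   ← first repeat (s4 seen earlier)
  step 4: s1  (read 1: s4→s1)
  step 5: s0  (read 2: s1→s0)
  step 6: s1  (read 2: s0→s1)
  step 7: s4  (read 0: s1→s4)
  step 8: s1  (read 2: s4→s1)
  step 9: s4  (read 0: s1→s4)

The earliest repeat is at step j = 3: D is in s4, which it already visited at step i = 1.
Since D has 5 states, any run of length ≥ 5 visits 5+1 states, so by pigeonhole some state repeats within the first 5 steps — that repeat gives the pumpable loop.

s4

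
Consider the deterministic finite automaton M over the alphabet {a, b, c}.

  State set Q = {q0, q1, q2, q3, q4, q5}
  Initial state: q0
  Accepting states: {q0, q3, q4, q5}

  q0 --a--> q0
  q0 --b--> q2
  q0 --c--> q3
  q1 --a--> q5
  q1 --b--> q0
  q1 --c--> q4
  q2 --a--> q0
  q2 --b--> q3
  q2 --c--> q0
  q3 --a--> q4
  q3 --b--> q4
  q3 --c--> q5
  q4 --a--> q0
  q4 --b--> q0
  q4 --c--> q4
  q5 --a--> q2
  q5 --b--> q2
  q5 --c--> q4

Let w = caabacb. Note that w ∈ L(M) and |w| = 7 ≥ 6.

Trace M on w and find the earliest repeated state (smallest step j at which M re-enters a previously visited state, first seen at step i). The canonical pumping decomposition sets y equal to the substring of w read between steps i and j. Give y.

State sequence: q0 -c-> q3 -a-> q4 -a-> q0 -b-> q2 -a-> q0 -c-> q3 -b-> q4
First repeat at step 3: q0 was already visited.

So i = 0, j = 3, giving x = w[0:0] = ε, y = w[0:3] = caa, z = w[3:7] = bacb.
Check: |xy| = 3 ≤ 6 and |y| = 3 ≥ 1. Reading y takes M from q0 back to q0, so every xyⁱz is accepted.
Pumping length from the standard proof: p = 6 (the number of states). The repeated state found above gives |xy| = j ≤ 6 and |y| = j − i ≥ 1.

caa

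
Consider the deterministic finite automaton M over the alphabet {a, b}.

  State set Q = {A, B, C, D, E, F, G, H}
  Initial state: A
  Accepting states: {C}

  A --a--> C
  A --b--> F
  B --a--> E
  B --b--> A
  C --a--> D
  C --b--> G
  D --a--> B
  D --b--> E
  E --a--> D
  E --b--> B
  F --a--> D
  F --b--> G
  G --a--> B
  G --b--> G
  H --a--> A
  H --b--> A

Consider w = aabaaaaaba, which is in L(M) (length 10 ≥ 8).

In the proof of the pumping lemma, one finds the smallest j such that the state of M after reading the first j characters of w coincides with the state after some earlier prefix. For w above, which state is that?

State sequence: A -a-> C -a-> D -b-> E -a-> D -a-> B -a-> E -a-> D -a-> B -b-> A -a-> C
First repeat at step 4: D was already visited.

The earliest repeat is at step j = 4: M is in D, which it already visited at step i = 2.
Pumping length from the standard proof: p = 8 (the number of states). The repeated state found above gives |xy| = j ≤ 8 and |y| = j − i ≥ 1.

D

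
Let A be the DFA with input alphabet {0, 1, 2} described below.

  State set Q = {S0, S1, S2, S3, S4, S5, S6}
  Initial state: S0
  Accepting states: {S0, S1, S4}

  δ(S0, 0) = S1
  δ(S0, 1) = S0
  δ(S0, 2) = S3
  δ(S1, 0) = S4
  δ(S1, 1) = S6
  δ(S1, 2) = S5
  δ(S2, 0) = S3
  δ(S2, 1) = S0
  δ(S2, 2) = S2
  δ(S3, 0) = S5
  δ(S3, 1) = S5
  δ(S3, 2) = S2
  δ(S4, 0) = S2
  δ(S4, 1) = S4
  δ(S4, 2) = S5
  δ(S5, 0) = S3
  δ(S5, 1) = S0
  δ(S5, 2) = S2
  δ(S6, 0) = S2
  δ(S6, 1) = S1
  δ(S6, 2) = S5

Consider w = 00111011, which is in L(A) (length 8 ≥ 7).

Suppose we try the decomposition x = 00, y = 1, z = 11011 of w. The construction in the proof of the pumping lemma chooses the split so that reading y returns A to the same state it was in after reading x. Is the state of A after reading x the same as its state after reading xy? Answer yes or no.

State sequence: S0 -0-> S1 -0-> S4 -1-> S4

After x (step 2): S4. After xy (step 3): S4.
They match, so y = 1 drives A around a cycle from S4 back to itself; pumping y any number of times keeps A in S4 before reading z, and xyⁱz ∈ L(A) for every i ≥ 0.

yes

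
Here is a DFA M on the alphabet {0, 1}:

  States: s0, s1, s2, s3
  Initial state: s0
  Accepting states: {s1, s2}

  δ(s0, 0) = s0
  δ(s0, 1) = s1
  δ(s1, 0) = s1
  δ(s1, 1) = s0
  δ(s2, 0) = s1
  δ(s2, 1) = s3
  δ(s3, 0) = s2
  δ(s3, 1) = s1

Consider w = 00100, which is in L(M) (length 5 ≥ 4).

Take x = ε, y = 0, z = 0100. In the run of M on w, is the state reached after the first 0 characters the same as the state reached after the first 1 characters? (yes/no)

Run of M on the first 1 characters of w = 0:
  step 0: s0  (start)
  step 1: s0  (read 0: s0→s0)

After x (step 0): s0. After xy (step 1): s0.
They match, so y = 0 drives M around a cycle from s0 back to itself; pumping y any number of times keeps M in s0 before reading z, and xyⁱz ∈ L(M) for every i ≥ 0.

yes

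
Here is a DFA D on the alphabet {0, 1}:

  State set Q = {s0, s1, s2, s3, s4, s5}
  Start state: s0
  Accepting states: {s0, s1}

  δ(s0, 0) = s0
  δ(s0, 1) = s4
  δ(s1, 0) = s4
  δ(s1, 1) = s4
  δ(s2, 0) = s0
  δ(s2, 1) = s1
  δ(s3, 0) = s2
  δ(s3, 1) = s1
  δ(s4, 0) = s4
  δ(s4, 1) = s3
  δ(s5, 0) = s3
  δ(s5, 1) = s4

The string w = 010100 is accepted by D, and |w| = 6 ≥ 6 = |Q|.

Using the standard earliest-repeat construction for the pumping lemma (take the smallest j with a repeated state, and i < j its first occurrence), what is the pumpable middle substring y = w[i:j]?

0

Run of D on w = 0 1 0 1 0 0:
  step 0: s0  (start)
  step 1: s0  (read 0: s0→s0)   ← first repeat (s0 seen earlier)
  step 2: s4  (read 1: s0→s4)
  step 3: s4  (read 0: s4→s4)
  step 4: s3  (read 1: s4→s3)
  step 5: s2  (read 0: s3→s2)
  step 6: s0  (read 0: s2→s0)

So i = 0, j = 1, giving x = w[0:0] = ε, y = w[0:1] = 0, z = w[1:6] = 10100.
Check: |xy| = 1 ≤ 6 and |y| = 1 ≥ 1. Reading y takes D from s0 back to s0, so every xyⁱz is accepted.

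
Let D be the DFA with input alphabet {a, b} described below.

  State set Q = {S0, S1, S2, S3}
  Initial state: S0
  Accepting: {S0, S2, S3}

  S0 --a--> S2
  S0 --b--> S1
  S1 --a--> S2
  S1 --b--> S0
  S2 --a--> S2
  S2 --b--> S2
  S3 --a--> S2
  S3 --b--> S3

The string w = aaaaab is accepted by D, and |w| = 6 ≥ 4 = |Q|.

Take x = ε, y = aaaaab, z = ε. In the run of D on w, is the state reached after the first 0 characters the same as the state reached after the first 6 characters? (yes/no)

Run of D on the first 6 characters of w = a a a a a b:
  step 0: S0  (start)
  step 1: S2  (read a: S0→S2)
  step 2: S2  (read a: S2→S2)
  step 3: S2  (read a: S2→S2)
  step 4: S2  (read a: S2→S2)
  step 5: S2  (read a: S2→S2)
  step 6: S2  (read b: S2→S2)

After x (step 0): S0. After xy (step 6): S2.
They differ (S0 ≠ S2), so y is not a cycle from the state after x; this split is not the one the pumping-lemma construction produces, and pumping y need not keep the string in L(D).

no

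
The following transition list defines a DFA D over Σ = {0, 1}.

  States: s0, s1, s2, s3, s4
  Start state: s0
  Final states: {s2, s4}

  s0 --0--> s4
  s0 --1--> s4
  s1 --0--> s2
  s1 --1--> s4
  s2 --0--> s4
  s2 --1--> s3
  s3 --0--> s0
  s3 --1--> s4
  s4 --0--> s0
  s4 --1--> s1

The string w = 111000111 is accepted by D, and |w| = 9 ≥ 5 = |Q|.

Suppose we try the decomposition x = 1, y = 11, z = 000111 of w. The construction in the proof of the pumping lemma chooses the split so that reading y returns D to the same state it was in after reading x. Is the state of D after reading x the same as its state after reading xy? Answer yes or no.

yes

State sequence: s0 -1-> s4 -1-> s1 -1-> s4

After x (step 1): s4. After xy (step 3): s4.
They match, so y = 11 drives D around a cycle from s4 back to itself; pumping y any number of times keeps D in s4 before reading z, and xyⁱz ∈ L(D) for every i ≥ 0.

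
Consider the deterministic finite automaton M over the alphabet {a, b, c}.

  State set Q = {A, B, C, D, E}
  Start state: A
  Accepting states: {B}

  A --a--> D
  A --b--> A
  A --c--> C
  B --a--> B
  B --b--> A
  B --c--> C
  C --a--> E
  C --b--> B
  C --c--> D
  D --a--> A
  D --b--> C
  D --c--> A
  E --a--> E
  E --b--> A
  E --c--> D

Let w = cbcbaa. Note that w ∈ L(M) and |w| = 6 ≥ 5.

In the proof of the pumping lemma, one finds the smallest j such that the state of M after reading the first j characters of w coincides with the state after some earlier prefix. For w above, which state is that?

Run of M on w = c b c b a a:
  step 0: A  (start)
  step 1: C  (read c: A→C)
  step 2: B  (read b: C→B)
  step 3: C  (read c: B→C)   ← first repeat (C seen earlier)
  step 4: B  (read b: C→B)
  step 5: B  (read a: B→B)
  step 6: B  (read a: B→B)

The earliest repeat is at step j = 3: M is in C, which it already visited at step i = 1.
The DFA has 5 states, so the proof of the pumping lemma guarantees a repeated state among the first 5+1 visited; the segment between the two visits is the pumpable y.

C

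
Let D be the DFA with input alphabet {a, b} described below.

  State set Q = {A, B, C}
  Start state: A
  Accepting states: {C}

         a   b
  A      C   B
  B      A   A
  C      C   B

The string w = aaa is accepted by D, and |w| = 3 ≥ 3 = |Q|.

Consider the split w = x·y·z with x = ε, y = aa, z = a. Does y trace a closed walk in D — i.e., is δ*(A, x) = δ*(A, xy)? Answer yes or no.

no

State sequence: A -a-> C -a-> C

After x (step 0): A. After xy (step 2): C.
They differ (A ≠ C), so y is not a cycle from the state after x; this split is not the one the pumping-lemma construction produces, and pumping y need not keep the string in L(D).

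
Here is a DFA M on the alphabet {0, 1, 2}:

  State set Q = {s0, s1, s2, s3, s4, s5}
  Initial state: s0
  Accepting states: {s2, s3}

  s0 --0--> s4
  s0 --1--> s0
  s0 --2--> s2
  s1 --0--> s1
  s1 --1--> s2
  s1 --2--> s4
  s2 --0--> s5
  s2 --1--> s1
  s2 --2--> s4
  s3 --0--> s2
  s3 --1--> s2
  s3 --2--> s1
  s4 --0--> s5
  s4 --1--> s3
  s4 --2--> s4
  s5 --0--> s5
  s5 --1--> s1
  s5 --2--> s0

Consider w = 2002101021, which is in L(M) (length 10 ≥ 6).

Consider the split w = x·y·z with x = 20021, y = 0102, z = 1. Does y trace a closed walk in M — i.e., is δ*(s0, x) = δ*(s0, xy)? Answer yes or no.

State sequence: s0 -2-> s2 -0-> s5 -0-> s5 -2-> s0 -1-> s0 -0-> s4 -1-> s3 -0-> s2 -2-> s4

After x (step 5): s0. After xy (step 9): s4.
They differ (s0 ≠ s4), so y is not a cycle from the state after x; this split is not the one the pumping-lemma construction produces, and pumping y need not keep the string in L(M).

no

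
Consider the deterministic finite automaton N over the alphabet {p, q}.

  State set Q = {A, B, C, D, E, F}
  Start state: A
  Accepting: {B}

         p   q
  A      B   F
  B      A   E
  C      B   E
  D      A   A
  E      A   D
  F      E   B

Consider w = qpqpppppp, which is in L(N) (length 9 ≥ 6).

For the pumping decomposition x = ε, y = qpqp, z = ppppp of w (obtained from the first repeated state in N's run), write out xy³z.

xy^3z = ε·qpqp·qpqp·qpqp·ppppp = qpqpqpqpqpqpppppp.
Reading y = qpqp takes N from A back to A, so after x·y·y·y the machine is still in A, and z then leads to the accepting state B. Hence qpqpqpqpqpqpppppp ∈ L(N).

qpqpqpqpqpqpppppp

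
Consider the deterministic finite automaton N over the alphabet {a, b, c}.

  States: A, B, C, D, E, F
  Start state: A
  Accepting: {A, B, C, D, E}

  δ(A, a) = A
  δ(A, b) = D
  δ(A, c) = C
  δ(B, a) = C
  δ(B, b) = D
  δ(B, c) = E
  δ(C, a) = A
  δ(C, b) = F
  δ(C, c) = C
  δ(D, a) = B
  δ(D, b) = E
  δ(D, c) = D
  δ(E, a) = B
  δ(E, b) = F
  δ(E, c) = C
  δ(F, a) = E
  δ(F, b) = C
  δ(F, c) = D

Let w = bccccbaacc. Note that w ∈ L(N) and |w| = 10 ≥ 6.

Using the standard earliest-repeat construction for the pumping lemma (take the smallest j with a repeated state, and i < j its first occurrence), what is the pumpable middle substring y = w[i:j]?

c

State sequence: A -b-> D -c-> D -c-> D -c-> D -c-> D -b-> E -a-> B -a-> C -c-> C -c-> C
First repeat at step 2: D was already visited.

So i = 1, j = 2, giving x = w[0:1] = b, y = w[1:2] = c, z = w[2:10] = cccbaacc.
Check: |xy| = 2 ≤ 6 and |y| = 1 ≥ 1. Reading y takes N from D back to D, so every xyⁱz is accepted.
Pumping length from the standard proof: p = 6 (the number of states). The repeated state found above gives |xy| = j ≤ 6 and |y| = j − i ≥ 1.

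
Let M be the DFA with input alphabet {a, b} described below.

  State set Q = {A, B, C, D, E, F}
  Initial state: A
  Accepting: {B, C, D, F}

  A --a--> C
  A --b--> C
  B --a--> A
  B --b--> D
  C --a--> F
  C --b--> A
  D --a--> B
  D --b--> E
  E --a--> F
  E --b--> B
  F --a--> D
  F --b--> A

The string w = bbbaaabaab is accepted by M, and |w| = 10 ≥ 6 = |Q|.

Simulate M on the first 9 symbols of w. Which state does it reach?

A

Run of M on the first 9 characters of w = b b b a a a b a a:
  step 0: A  (start)
  step 1: C  (read b: A→C)
  step 2: A  (read b: C→A)
  step 3: C  (read b: A→C)
  step 4: F  (read a: C→F)
  step 5: D  (read a: F→D)
  step 6: B  (read a: D→B)
  step 7: D  (read b: B→D)
  step 8: B  (read a: D→B)
  step 9: A  (read a: B→A)

After reading 9 characters, M is in state A.
(This kind of state-tracing is the core of the pumping-lemma construction: with 6 states, pigeonhole forces a repeat within the first 6 steps.)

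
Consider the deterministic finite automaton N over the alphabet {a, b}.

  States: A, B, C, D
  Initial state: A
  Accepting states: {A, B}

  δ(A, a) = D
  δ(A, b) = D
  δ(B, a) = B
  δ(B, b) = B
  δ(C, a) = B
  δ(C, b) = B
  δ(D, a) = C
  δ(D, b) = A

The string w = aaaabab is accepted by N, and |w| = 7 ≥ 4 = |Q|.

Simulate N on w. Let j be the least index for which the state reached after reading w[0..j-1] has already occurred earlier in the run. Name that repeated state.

State sequence: A -a-> D -a-> C -a-> B -a-> B -b-> B -a-> B -b-> B
First repeat at step 4: B was already visited.

The earliest repeat is at step j = 4: N is in B, which it already visited at step i = 3.
With |Q| = 4, pigeonhole forces a state repeat no later than step 4; the substring read between the first and second visits to that state can be pumped.

B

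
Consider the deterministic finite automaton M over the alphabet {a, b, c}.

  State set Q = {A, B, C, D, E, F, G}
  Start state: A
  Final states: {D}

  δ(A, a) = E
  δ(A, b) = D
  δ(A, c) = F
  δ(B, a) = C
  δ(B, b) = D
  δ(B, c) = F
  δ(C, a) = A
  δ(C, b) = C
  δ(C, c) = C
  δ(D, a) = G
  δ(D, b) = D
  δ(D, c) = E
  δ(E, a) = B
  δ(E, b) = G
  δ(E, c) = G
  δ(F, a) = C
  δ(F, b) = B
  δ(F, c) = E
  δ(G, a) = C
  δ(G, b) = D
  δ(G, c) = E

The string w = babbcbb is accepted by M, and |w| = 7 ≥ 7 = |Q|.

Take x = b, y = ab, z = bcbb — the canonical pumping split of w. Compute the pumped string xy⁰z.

bbcbb

xy⁰z = xz = b·bcbb = bbcbb.
Reading y = ab takes M from D back to D, so after x the machine is still in D, and z then leads to the accepting state D. Hence bbcbb ∈ L(M).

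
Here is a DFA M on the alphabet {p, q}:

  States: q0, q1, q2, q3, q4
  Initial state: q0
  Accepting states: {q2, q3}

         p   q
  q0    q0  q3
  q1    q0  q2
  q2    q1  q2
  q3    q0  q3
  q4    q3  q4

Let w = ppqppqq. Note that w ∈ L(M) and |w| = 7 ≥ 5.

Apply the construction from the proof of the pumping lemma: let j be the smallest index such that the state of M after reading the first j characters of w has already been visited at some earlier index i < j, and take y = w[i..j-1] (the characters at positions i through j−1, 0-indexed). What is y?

Run of M on w = p p q p p q q:
  step 0: q0  (start)
  step 1: q0  (read p: q0→q0)   ← first repeat (q0 seen earlier)
  step 2: q0  (read p: q0→q0)
  step 3: q3  (read q: q0→q3)
  step 4: q0  (read p: q3→q0)
  step 5: q0  (read p: q0→q0)
  step 6: q3  (read q: q0→q3)
  step 7: q3  (read q: q3→q3)

So i = 0, j = 1, giving x = w[0:0] = ε, y = w[0:1] = p, z = w[1:7] = pqppqq.
Check: |xy| = 1 ≤ 5 and |y| = 1 ≥ 1. Reading y takes M from q0 back to q0, so every xyⁱz is accepted.
The DFA has 5 states, so the proof of the pumping lemma guarantees a repeated state among the first 5+1 visited; the segment between the two visits is the pumpable y.

p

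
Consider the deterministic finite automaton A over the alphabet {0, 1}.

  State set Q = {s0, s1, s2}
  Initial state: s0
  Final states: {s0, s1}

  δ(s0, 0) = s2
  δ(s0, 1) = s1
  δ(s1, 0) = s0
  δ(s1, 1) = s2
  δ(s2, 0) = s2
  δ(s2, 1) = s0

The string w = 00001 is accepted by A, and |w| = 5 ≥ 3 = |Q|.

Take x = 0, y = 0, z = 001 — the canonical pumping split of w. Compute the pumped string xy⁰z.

0001

xy⁰z = xz = 0·001 = 0001.
Reading y = 0 takes A from s2 back to s2, so after x the machine is still in s2, and z then leads to the accepting state s0. Hence 0001 ∈ L(A).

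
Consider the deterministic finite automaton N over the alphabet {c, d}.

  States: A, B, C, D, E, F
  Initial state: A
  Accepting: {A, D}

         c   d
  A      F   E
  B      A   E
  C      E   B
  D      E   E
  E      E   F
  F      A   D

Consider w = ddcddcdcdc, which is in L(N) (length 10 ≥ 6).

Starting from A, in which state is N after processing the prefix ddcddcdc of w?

E

State sequence: A -d-> E -d-> F -c-> A -d-> E -d-> F -c-> A -d-> E -c-> E

After reading 8 characters, N is in state E.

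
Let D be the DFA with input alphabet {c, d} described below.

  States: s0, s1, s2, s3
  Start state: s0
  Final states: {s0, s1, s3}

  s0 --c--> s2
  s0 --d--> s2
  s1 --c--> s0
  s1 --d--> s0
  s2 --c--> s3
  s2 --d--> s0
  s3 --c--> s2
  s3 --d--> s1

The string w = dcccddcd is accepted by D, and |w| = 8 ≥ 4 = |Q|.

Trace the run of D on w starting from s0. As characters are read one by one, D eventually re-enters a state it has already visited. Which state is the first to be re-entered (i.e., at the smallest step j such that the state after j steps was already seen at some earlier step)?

s2

Run of D on w = d c c c d d c d:
  step 0: s0  (start)
  step 1: s2  (read d: s0→s2)
  step 2: s3  (read c: s2→s3)
  step 3: s2  (read c: s3→s2)   ← first repeat (s2 seen earlier)
  step 4: s3  (read c: s2→s3)
  step 5: s1  (read d: s3→s1)
  step 6: s0  (read d: s1→s0)
  step 7: s2  (read c: s0→s2)
  step 8: s0  (read d: s2→s0)

The earliest repeat is at step j = 3: D is in s2, which it already visited at step i = 1.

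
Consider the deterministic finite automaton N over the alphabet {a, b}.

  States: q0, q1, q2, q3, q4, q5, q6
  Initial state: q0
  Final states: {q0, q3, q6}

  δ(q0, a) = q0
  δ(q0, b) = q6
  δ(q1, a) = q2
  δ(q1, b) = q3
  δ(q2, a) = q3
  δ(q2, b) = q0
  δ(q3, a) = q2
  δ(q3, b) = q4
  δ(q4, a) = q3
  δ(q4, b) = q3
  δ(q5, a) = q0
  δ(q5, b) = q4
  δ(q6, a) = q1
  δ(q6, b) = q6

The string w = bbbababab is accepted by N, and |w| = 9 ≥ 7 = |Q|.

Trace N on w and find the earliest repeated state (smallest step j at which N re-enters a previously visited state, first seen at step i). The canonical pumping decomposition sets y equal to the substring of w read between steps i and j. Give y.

b

Run of N on w = b b b a b a b a b:
  step 0: q0  (start)
  step 1: q6  (read b: q0→q6)
  step 2: q6  (read b: q6→q6)   ← first repeat (q6 seen earlier)
  step 3: q6  (read b: q6→q6)
  step 4: q1  (read a: q6→q1)
  step 5: q3  (read b: q1→q3)
  step 6: q2  (read a: q3→q2)
  step 7: q0  (read b: q2→q0)
  step 8: q0  (read a: q0→q0)
  step 9: q6  (read b: q0→q6)

So i = 1, j = 2, giving x = w[0:1] = b, y = w[1:2] = b, z = w[2:9] = bababab.
Check: |xy| = 2 ≤ 7 and |y| = 1 ≥ 1. Reading y takes N from q6 back to q6, so every xyⁱz is accepted.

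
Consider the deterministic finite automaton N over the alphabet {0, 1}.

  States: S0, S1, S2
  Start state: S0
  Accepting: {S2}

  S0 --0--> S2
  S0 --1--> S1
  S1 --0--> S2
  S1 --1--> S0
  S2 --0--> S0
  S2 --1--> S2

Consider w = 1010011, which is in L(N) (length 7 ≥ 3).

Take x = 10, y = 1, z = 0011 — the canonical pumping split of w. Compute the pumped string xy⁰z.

xy⁰z = xz = 10·0011 = 100011.
Reading y = 1 takes N from S2 back to S2, so after x the machine is still in S2, and z then leads to the accepting state S2. Hence 100011 ∈ L(N).

100011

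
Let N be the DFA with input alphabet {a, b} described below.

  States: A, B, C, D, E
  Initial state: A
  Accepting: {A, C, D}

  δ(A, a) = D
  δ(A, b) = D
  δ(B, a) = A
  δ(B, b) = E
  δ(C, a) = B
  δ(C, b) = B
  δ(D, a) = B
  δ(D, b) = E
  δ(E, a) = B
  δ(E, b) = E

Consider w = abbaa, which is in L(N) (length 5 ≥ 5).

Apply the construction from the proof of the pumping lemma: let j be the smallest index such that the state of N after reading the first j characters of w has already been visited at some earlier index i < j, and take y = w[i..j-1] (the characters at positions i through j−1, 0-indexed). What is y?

b

State sequence: A -a-> D -b-> E -b-> E -a-> B -a-> A
First repeat at step 3: E was already visited.

So i = 2, j = 3, giving x = w[0:2] = ab, y = w[2:3] = b, z = w[3:5] = aa.
Check: |xy| = 3 ≤ 5 and |y| = 1 ≥ 1. Reading y takes N from E back to E, so every xyⁱz is accepted.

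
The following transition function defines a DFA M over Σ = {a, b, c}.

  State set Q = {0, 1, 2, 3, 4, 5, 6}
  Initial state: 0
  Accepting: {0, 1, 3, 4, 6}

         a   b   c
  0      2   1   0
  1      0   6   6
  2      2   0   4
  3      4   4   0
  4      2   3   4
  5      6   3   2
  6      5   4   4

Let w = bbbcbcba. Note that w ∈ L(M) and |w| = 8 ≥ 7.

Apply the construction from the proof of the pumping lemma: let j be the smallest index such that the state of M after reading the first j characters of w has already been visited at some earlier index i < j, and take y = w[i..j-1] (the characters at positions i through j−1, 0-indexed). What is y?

State sequence: 0 -b-> 1 -b-> 6 -b-> 4 -c-> 4 -b-> 3 -c-> 0 -b-> 1 -a-> 0
First repeat at step 4: 4 was already visited.

So i = 3, j = 4, giving x = w[0:3] = bbb, y = w[3:4] = c, z = w[4:8] = bcba.
Check: |xy| = 4 ≤ 7 and |y| = 1 ≥ 1. Reading y takes M from 4 back to 4, so every xyⁱz is accepted.
The DFA has 7 states, so the proof of the pumping lemma guarantees a repeated state among the first 7+1 visited; the segment between the two visits is the pumpable y.

c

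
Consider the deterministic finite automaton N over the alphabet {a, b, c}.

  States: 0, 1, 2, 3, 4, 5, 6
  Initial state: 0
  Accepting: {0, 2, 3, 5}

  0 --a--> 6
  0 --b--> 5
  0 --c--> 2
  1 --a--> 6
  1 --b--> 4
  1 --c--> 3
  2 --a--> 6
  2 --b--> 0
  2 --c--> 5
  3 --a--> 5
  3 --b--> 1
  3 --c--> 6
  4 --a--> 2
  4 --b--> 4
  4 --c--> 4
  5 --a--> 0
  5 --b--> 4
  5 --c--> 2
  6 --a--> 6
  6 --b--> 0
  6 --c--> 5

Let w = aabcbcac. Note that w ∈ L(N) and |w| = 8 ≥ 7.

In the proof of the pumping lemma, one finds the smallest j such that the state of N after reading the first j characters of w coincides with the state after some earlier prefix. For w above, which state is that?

6

State sequence: 0 -a-> 6 -a-> 6 -b-> 0 -c-> 2 -b-> 0 -c-> 2 -a-> 6 -c-> 5
First repeat at step 2: 6 was already visited.

The earliest repeat is at step j = 2: N is in 6, which it already visited at step i = 1.
Pumping length from the standard proof: p = 7 (the number of states). The repeated state found above gives |xy| = j ≤ 7 and |y| = j − i ≥ 1.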